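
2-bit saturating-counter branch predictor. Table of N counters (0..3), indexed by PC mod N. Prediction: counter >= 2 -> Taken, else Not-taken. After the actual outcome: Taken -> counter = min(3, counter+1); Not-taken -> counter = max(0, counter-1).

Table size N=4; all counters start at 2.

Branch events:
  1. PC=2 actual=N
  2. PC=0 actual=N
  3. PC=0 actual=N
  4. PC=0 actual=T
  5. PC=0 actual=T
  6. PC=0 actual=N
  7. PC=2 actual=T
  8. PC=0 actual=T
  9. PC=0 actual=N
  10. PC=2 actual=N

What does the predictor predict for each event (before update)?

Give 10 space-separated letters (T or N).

Ev 1: PC=2 idx=2 pred=T actual=N -> ctr[2]=1
Ev 2: PC=0 idx=0 pred=T actual=N -> ctr[0]=1
Ev 3: PC=0 idx=0 pred=N actual=N -> ctr[0]=0
Ev 4: PC=0 idx=0 pred=N actual=T -> ctr[0]=1
Ev 5: PC=0 idx=0 pred=N actual=T -> ctr[0]=2
Ev 6: PC=0 idx=0 pred=T actual=N -> ctr[0]=1
Ev 7: PC=2 idx=2 pred=N actual=T -> ctr[2]=2
Ev 8: PC=0 idx=0 pred=N actual=T -> ctr[0]=2
Ev 9: PC=0 idx=0 pred=T actual=N -> ctr[0]=1
Ev 10: PC=2 idx=2 pred=T actual=N -> ctr[2]=1

Answer: T T N N N T N N T T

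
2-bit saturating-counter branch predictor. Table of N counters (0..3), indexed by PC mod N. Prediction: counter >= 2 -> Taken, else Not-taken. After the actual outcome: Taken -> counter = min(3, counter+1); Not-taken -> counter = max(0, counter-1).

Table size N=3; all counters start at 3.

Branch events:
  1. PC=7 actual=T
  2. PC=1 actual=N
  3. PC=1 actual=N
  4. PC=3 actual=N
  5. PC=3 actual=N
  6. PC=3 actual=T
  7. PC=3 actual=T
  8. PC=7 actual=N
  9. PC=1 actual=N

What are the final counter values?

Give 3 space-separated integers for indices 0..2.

Answer: 3 0 3

Derivation:
Ev 1: PC=7 idx=1 pred=T actual=T -> ctr[1]=3
Ev 2: PC=1 idx=1 pred=T actual=N -> ctr[1]=2
Ev 3: PC=1 idx=1 pred=T actual=N -> ctr[1]=1
Ev 4: PC=3 idx=0 pred=T actual=N -> ctr[0]=2
Ev 5: PC=3 idx=0 pred=T actual=N -> ctr[0]=1
Ev 6: PC=3 idx=0 pred=N actual=T -> ctr[0]=2
Ev 7: PC=3 idx=0 pred=T actual=T -> ctr[0]=3
Ev 8: PC=7 idx=1 pred=N actual=N -> ctr[1]=0
Ev 9: PC=1 idx=1 pred=N actual=N -> ctr[1]=0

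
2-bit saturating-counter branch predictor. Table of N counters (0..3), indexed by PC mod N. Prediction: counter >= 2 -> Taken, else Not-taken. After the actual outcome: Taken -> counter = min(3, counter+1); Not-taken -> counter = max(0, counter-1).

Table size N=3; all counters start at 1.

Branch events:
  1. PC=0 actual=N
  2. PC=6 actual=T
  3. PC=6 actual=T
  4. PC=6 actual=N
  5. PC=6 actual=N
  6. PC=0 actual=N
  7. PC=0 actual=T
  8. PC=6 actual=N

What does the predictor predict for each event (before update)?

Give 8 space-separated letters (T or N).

Ev 1: PC=0 idx=0 pred=N actual=N -> ctr[0]=0
Ev 2: PC=6 idx=0 pred=N actual=T -> ctr[0]=1
Ev 3: PC=6 idx=0 pred=N actual=T -> ctr[0]=2
Ev 4: PC=6 idx=0 pred=T actual=N -> ctr[0]=1
Ev 5: PC=6 idx=0 pred=N actual=N -> ctr[0]=0
Ev 6: PC=0 idx=0 pred=N actual=N -> ctr[0]=0
Ev 7: PC=0 idx=0 pred=N actual=T -> ctr[0]=1
Ev 8: PC=6 idx=0 pred=N actual=N -> ctr[0]=0

Answer: N N N T N N N N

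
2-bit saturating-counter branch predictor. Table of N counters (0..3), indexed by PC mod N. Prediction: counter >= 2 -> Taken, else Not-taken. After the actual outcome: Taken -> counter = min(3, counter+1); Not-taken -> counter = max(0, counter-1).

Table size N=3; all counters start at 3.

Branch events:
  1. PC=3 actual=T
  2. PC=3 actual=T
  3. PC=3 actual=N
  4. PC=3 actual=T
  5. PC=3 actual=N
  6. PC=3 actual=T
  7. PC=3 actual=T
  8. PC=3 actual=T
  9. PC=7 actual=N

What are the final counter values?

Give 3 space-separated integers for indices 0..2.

Ev 1: PC=3 idx=0 pred=T actual=T -> ctr[0]=3
Ev 2: PC=3 idx=0 pred=T actual=T -> ctr[0]=3
Ev 3: PC=3 idx=0 pred=T actual=N -> ctr[0]=2
Ev 4: PC=3 idx=0 pred=T actual=T -> ctr[0]=3
Ev 5: PC=3 idx=0 pred=T actual=N -> ctr[0]=2
Ev 6: PC=3 idx=0 pred=T actual=T -> ctr[0]=3
Ev 7: PC=3 idx=0 pred=T actual=T -> ctr[0]=3
Ev 8: PC=3 idx=0 pred=T actual=T -> ctr[0]=3
Ev 9: PC=7 idx=1 pred=T actual=N -> ctr[1]=2

Answer: 3 2 3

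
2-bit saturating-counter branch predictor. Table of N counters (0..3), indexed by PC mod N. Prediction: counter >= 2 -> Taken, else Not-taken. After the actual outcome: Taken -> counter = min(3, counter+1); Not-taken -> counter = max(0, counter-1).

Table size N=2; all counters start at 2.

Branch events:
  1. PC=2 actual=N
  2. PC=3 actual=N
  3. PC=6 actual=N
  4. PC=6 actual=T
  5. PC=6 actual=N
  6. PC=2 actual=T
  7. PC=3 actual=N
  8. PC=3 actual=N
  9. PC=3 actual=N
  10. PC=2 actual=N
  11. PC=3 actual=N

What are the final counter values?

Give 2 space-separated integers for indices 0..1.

Answer: 0 0

Derivation:
Ev 1: PC=2 idx=0 pred=T actual=N -> ctr[0]=1
Ev 2: PC=3 idx=1 pred=T actual=N -> ctr[1]=1
Ev 3: PC=6 idx=0 pred=N actual=N -> ctr[0]=0
Ev 4: PC=6 idx=0 pred=N actual=T -> ctr[0]=1
Ev 5: PC=6 idx=0 pred=N actual=N -> ctr[0]=0
Ev 6: PC=2 idx=0 pred=N actual=T -> ctr[0]=1
Ev 7: PC=3 idx=1 pred=N actual=N -> ctr[1]=0
Ev 8: PC=3 idx=1 pred=N actual=N -> ctr[1]=0
Ev 9: PC=3 idx=1 pred=N actual=N -> ctr[1]=0
Ev 10: PC=2 idx=0 pred=N actual=N -> ctr[0]=0
Ev 11: PC=3 idx=1 pred=N actual=N -> ctr[1]=0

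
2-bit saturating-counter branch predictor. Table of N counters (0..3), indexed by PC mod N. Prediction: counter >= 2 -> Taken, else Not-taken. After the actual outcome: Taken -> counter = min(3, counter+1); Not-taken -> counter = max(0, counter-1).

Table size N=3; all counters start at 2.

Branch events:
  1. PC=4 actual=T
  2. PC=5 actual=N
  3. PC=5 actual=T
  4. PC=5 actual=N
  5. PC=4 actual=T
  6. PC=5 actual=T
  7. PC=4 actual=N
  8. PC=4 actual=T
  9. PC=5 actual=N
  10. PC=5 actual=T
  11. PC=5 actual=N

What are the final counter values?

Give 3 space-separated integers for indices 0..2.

Ev 1: PC=4 idx=1 pred=T actual=T -> ctr[1]=3
Ev 2: PC=5 idx=2 pred=T actual=N -> ctr[2]=1
Ev 3: PC=5 idx=2 pred=N actual=T -> ctr[2]=2
Ev 4: PC=5 idx=2 pred=T actual=N -> ctr[2]=1
Ev 5: PC=4 idx=1 pred=T actual=T -> ctr[1]=3
Ev 6: PC=5 idx=2 pred=N actual=T -> ctr[2]=2
Ev 7: PC=4 idx=1 pred=T actual=N -> ctr[1]=2
Ev 8: PC=4 idx=1 pred=T actual=T -> ctr[1]=3
Ev 9: PC=5 idx=2 pred=T actual=N -> ctr[2]=1
Ev 10: PC=5 idx=2 pred=N actual=T -> ctr[2]=2
Ev 11: PC=5 idx=2 pred=T actual=N -> ctr[2]=1

Answer: 2 3 1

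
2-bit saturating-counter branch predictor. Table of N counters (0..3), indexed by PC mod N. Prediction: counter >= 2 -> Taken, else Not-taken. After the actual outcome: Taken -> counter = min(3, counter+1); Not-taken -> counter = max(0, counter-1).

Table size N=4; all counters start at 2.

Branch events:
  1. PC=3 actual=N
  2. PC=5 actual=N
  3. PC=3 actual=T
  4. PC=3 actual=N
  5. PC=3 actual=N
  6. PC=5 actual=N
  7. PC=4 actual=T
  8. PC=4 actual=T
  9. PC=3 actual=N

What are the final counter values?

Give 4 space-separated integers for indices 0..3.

Ev 1: PC=3 idx=3 pred=T actual=N -> ctr[3]=1
Ev 2: PC=5 idx=1 pred=T actual=N -> ctr[1]=1
Ev 3: PC=3 idx=3 pred=N actual=T -> ctr[3]=2
Ev 4: PC=3 idx=3 pred=T actual=N -> ctr[3]=1
Ev 5: PC=3 idx=3 pred=N actual=N -> ctr[3]=0
Ev 6: PC=5 idx=1 pred=N actual=N -> ctr[1]=0
Ev 7: PC=4 idx=0 pred=T actual=T -> ctr[0]=3
Ev 8: PC=4 idx=0 pred=T actual=T -> ctr[0]=3
Ev 9: PC=3 idx=3 pred=N actual=N -> ctr[3]=0

Answer: 3 0 2 0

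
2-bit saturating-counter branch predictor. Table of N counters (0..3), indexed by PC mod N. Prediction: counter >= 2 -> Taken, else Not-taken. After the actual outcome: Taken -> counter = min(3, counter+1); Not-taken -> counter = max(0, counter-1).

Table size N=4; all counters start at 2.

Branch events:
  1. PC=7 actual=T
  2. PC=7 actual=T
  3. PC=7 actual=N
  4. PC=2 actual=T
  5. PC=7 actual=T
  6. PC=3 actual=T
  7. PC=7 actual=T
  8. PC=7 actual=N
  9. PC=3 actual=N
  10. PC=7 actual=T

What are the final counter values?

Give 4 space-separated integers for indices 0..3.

Ev 1: PC=7 idx=3 pred=T actual=T -> ctr[3]=3
Ev 2: PC=7 idx=3 pred=T actual=T -> ctr[3]=3
Ev 3: PC=7 idx=3 pred=T actual=N -> ctr[3]=2
Ev 4: PC=2 idx=2 pred=T actual=T -> ctr[2]=3
Ev 5: PC=7 idx=3 pred=T actual=T -> ctr[3]=3
Ev 6: PC=3 idx=3 pred=T actual=T -> ctr[3]=3
Ev 7: PC=7 idx=3 pred=T actual=T -> ctr[3]=3
Ev 8: PC=7 idx=3 pred=T actual=N -> ctr[3]=2
Ev 9: PC=3 idx=3 pred=T actual=N -> ctr[3]=1
Ev 10: PC=7 idx=3 pred=N actual=T -> ctr[3]=2

Answer: 2 2 3 2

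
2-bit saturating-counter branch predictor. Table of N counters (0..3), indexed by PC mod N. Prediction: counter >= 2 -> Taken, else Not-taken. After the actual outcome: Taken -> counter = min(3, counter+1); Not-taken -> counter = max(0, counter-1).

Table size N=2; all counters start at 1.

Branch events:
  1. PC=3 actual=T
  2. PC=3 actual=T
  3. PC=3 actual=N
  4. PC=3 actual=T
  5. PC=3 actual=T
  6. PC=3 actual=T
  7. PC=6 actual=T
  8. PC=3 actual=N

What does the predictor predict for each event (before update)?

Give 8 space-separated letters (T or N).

Ev 1: PC=3 idx=1 pred=N actual=T -> ctr[1]=2
Ev 2: PC=3 idx=1 pred=T actual=T -> ctr[1]=3
Ev 3: PC=3 idx=1 pred=T actual=N -> ctr[1]=2
Ev 4: PC=3 idx=1 pred=T actual=T -> ctr[1]=3
Ev 5: PC=3 idx=1 pred=T actual=T -> ctr[1]=3
Ev 6: PC=3 idx=1 pred=T actual=T -> ctr[1]=3
Ev 7: PC=6 idx=0 pred=N actual=T -> ctr[0]=2
Ev 8: PC=3 idx=1 pred=T actual=N -> ctr[1]=2

Answer: N T T T T T N T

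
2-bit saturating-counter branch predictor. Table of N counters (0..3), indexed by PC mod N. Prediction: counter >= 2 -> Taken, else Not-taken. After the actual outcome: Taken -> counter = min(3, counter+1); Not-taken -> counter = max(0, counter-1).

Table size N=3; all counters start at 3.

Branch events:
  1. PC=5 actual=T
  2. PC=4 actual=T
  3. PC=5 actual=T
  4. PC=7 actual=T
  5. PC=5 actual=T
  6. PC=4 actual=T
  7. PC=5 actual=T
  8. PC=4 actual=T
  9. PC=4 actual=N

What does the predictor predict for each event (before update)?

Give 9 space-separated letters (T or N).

Ev 1: PC=5 idx=2 pred=T actual=T -> ctr[2]=3
Ev 2: PC=4 idx=1 pred=T actual=T -> ctr[1]=3
Ev 3: PC=5 idx=2 pred=T actual=T -> ctr[2]=3
Ev 4: PC=7 idx=1 pred=T actual=T -> ctr[1]=3
Ev 5: PC=5 idx=2 pred=T actual=T -> ctr[2]=3
Ev 6: PC=4 idx=1 pred=T actual=T -> ctr[1]=3
Ev 7: PC=5 idx=2 pred=T actual=T -> ctr[2]=3
Ev 8: PC=4 idx=1 pred=T actual=T -> ctr[1]=3
Ev 9: PC=4 idx=1 pred=T actual=N -> ctr[1]=2

Answer: T T T T T T T T T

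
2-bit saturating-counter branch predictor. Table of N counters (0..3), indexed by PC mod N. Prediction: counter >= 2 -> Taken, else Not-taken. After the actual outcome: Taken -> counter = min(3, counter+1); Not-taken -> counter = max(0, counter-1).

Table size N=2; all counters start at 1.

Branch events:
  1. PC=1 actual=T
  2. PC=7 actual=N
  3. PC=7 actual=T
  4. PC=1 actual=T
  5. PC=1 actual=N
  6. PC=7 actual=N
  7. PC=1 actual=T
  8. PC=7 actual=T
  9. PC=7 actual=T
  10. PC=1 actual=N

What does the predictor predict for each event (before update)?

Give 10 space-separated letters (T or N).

Ev 1: PC=1 idx=1 pred=N actual=T -> ctr[1]=2
Ev 2: PC=7 idx=1 pred=T actual=N -> ctr[1]=1
Ev 3: PC=7 idx=1 pred=N actual=T -> ctr[1]=2
Ev 4: PC=1 idx=1 pred=T actual=T -> ctr[1]=3
Ev 5: PC=1 idx=1 pred=T actual=N -> ctr[1]=2
Ev 6: PC=7 idx=1 pred=T actual=N -> ctr[1]=1
Ev 7: PC=1 idx=1 pred=N actual=T -> ctr[1]=2
Ev 8: PC=7 idx=1 pred=T actual=T -> ctr[1]=3
Ev 9: PC=7 idx=1 pred=T actual=T -> ctr[1]=3
Ev 10: PC=1 idx=1 pred=T actual=N -> ctr[1]=2

Answer: N T N T T T N T T T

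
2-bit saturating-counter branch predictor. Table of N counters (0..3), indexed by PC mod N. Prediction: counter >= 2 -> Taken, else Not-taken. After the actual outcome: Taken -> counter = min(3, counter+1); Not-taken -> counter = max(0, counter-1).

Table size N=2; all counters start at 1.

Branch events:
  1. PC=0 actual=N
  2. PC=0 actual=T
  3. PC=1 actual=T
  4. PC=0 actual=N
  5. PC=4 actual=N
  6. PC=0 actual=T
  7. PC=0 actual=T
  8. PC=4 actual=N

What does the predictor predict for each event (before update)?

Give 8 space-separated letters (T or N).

Answer: N N N N N N N T

Derivation:
Ev 1: PC=0 idx=0 pred=N actual=N -> ctr[0]=0
Ev 2: PC=0 idx=0 pred=N actual=T -> ctr[0]=1
Ev 3: PC=1 idx=1 pred=N actual=T -> ctr[1]=2
Ev 4: PC=0 idx=0 pred=N actual=N -> ctr[0]=0
Ev 5: PC=4 idx=0 pred=N actual=N -> ctr[0]=0
Ev 6: PC=0 idx=0 pred=N actual=T -> ctr[0]=1
Ev 7: PC=0 idx=0 pred=N actual=T -> ctr[0]=2
Ev 8: PC=4 idx=0 pred=T actual=N -> ctr[0]=1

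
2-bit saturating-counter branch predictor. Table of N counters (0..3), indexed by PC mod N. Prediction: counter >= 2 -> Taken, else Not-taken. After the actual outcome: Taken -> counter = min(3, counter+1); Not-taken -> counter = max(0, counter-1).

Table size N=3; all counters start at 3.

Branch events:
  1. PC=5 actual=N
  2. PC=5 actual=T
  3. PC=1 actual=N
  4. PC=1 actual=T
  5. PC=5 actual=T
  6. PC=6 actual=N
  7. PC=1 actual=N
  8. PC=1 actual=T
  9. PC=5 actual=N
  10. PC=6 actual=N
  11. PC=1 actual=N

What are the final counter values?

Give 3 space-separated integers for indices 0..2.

Answer: 1 2 2

Derivation:
Ev 1: PC=5 idx=2 pred=T actual=N -> ctr[2]=2
Ev 2: PC=5 idx=2 pred=T actual=T -> ctr[2]=3
Ev 3: PC=1 idx=1 pred=T actual=N -> ctr[1]=2
Ev 4: PC=1 idx=1 pred=T actual=T -> ctr[1]=3
Ev 5: PC=5 idx=2 pred=T actual=T -> ctr[2]=3
Ev 6: PC=6 idx=0 pred=T actual=N -> ctr[0]=2
Ev 7: PC=1 idx=1 pred=T actual=N -> ctr[1]=2
Ev 8: PC=1 idx=1 pred=T actual=T -> ctr[1]=3
Ev 9: PC=5 idx=2 pred=T actual=N -> ctr[2]=2
Ev 10: PC=6 idx=0 pred=T actual=N -> ctr[0]=1
Ev 11: PC=1 idx=1 pred=T actual=N -> ctr[1]=2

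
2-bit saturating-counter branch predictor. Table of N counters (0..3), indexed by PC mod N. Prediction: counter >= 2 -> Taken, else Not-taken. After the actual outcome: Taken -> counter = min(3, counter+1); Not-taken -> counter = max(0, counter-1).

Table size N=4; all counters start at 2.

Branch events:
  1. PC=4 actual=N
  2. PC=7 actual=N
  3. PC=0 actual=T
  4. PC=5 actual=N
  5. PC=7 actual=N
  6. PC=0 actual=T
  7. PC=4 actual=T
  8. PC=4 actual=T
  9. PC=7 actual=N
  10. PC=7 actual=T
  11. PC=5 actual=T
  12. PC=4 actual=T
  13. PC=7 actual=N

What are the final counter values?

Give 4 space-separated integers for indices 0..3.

Answer: 3 2 2 0

Derivation:
Ev 1: PC=4 idx=0 pred=T actual=N -> ctr[0]=1
Ev 2: PC=7 idx=3 pred=T actual=N -> ctr[3]=1
Ev 3: PC=0 idx=0 pred=N actual=T -> ctr[0]=2
Ev 4: PC=5 idx=1 pred=T actual=N -> ctr[1]=1
Ev 5: PC=7 idx=3 pred=N actual=N -> ctr[3]=0
Ev 6: PC=0 idx=0 pred=T actual=T -> ctr[0]=3
Ev 7: PC=4 idx=0 pred=T actual=T -> ctr[0]=3
Ev 8: PC=4 idx=0 pred=T actual=T -> ctr[0]=3
Ev 9: PC=7 idx=3 pred=N actual=N -> ctr[3]=0
Ev 10: PC=7 idx=3 pred=N actual=T -> ctr[3]=1
Ev 11: PC=5 idx=1 pred=N actual=T -> ctr[1]=2
Ev 12: PC=4 idx=0 pred=T actual=T -> ctr[0]=3
Ev 13: PC=7 idx=3 pred=N actual=N -> ctr[3]=0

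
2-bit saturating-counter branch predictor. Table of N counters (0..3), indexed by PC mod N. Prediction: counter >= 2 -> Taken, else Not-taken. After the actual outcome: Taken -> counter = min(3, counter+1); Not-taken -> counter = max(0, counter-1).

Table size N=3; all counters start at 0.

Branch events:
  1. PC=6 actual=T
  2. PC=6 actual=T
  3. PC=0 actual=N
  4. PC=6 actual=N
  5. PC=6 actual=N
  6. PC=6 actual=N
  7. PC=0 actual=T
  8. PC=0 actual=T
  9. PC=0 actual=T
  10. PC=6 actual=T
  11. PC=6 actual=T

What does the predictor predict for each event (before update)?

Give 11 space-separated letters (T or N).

Answer: N N T N N N N N T T T

Derivation:
Ev 1: PC=6 idx=0 pred=N actual=T -> ctr[0]=1
Ev 2: PC=6 idx=0 pred=N actual=T -> ctr[0]=2
Ev 3: PC=0 idx=0 pred=T actual=N -> ctr[0]=1
Ev 4: PC=6 idx=0 pred=N actual=N -> ctr[0]=0
Ev 5: PC=6 idx=0 pred=N actual=N -> ctr[0]=0
Ev 6: PC=6 idx=0 pred=N actual=N -> ctr[0]=0
Ev 7: PC=0 idx=0 pred=N actual=T -> ctr[0]=1
Ev 8: PC=0 idx=0 pred=N actual=T -> ctr[0]=2
Ev 9: PC=0 idx=0 pred=T actual=T -> ctr[0]=3
Ev 10: PC=6 idx=0 pred=T actual=T -> ctr[0]=3
Ev 11: PC=6 idx=0 pred=T actual=T -> ctr[0]=3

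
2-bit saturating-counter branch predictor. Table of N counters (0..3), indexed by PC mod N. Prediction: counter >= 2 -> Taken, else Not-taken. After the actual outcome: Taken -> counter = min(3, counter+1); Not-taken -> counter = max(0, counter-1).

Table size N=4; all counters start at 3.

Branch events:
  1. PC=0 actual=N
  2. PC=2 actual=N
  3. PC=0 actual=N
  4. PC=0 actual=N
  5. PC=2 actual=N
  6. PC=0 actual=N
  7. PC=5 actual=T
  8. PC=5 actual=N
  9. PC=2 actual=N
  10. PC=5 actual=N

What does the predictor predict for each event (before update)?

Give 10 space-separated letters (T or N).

Answer: T T T N T N T T N T

Derivation:
Ev 1: PC=0 idx=0 pred=T actual=N -> ctr[0]=2
Ev 2: PC=2 idx=2 pred=T actual=N -> ctr[2]=2
Ev 3: PC=0 idx=0 pred=T actual=N -> ctr[0]=1
Ev 4: PC=0 idx=0 pred=N actual=N -> ctr[0]=0
Ev 5: PC=2 idx=2 pred=T actual=N -> ctr[2]=1
Ev 6: PC=0 idx=0 pred=N actual=N -> ctr[0]=0
Ev 7: PC=5 idx=1 pred=T actual=T -> ctr[1]=3
Ev 8: PC=5 idx=1 pred=T actual=N -> ctr[1]=2
Ev 9: PC=2 idx=2 pred=N actual=N -> ctr[2]=0
Ev 10: PC=5 idx=1 pred=T actual=N -> ctr[1]=1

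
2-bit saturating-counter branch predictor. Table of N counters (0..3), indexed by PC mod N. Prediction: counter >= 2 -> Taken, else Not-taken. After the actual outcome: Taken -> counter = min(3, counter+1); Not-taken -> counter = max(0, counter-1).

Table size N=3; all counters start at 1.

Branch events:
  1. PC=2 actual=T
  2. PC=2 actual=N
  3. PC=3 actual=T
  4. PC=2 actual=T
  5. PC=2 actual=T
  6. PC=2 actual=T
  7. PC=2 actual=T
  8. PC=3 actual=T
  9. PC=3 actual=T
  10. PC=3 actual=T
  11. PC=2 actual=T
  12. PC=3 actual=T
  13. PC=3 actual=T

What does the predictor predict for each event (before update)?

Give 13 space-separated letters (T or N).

Ev 1: PC=2 idx=2 pred=N actual=T -> ctr[2]=2
Ev 2: PC=2 idx=2 pred=T actual=N -> ctr[2]=1
Ev 3: PC=3 idx=0 pred=N actual=T -> ctr[0]=2
Ev 4: PC=2 idx=2 pred=N actual=T -> ctr[2]=2
Ev 5: PC=2 idx=2 pred=T actual=T -> ctr[2]=3
Ev 6: PC=2 idx=2 pred=T actual=T -> ctr[2]=3
Ev 7: PC=2 idx=2 pred=T actual=T -> ctr[2]=3
Ev 8: PC=3 idx=0 pred=T actual=T -> ctr[0]=3
Ev 9: PC=3 idx=0 pred=T actual=T -> ctr[0]=3
Ev 10: PC=3 idx=0 pred=T actual=T -> ctr[0]=3
Ev 11: PC=2 idx=2 pred=T actual=T -> ctr[2]=3
Ev 12: PC=3 idx=0 pred=T actual=T -> ctr[0]=3
Ev 13: PC=3 idx=0 pred=T actual=T -> ctr[0]=3

Answer: N T N N T T T T T T T T T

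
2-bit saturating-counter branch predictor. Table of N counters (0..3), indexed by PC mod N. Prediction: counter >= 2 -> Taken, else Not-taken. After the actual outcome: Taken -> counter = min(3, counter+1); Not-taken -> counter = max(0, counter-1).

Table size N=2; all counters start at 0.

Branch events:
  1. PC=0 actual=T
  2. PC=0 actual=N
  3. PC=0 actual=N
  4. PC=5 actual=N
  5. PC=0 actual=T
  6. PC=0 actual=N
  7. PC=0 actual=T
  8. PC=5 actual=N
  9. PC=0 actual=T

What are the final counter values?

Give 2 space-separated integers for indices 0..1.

Answer: 2 0

Derivation:
Ev 1: PC=0 idx=0 pred=N actual=T -> ctr[0]=1
Ev 2: PC=0 idx=0 pred=N actual=N -> ctr[0]=0
Ev 3: PC=0 idx=0 pred=N actual=N -> ctr[0]=0
Ev 4: PC=5 idx=1 pred=N actual=N -> ctr[1]=0
Ev 5: PC=0 idx=0 pred=N actual=T -> ctr[0]=1
Ev 6: PC=0 idx=0 pred=N actual=N -> ctr[0]=0
Ev 7: PC=0 idx=0 pred=N actual=T -> ctr[0]=1
Ev 8: PC=5 idx=1 pred=N actual=N -> ctr[1]=0
Ev 9: PC=0 idx=0 pred=N actual=T -> ctr[0]=2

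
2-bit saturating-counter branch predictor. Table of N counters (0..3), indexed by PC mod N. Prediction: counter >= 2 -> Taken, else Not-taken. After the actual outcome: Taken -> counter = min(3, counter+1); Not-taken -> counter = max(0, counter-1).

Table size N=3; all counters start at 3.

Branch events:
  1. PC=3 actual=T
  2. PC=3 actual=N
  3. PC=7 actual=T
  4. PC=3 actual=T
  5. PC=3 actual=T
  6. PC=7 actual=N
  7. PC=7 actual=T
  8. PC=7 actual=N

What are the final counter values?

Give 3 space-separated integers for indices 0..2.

Answer: 3 2 3

Derivation:
Ev 1: PC=3 idx=0 pred=T actual=T -> ctr[0]=3
Ev 2: PC=3 idx=0 pred=T actual=N -> ctr[0]=2
Ev 3: PC=7 idx=1 pred=T actual=T -> ctr[1]=3
Ev 4: PC=3 idx=0 pred=T actual=T -> ctr[0]=3
Ev 5: PC=3 idx=0 pred=T actual=T -> ctr[0]=3
Ev 6: PC=7 idx=1 pred=T actual=N -> ctr[1]=2
Ev 7: PC=7 idx=1 pred=T actual=T -> ctr[1]=3
Ev 8: PC=7 idx=1 pred=T actual=N -> ctr[1]=2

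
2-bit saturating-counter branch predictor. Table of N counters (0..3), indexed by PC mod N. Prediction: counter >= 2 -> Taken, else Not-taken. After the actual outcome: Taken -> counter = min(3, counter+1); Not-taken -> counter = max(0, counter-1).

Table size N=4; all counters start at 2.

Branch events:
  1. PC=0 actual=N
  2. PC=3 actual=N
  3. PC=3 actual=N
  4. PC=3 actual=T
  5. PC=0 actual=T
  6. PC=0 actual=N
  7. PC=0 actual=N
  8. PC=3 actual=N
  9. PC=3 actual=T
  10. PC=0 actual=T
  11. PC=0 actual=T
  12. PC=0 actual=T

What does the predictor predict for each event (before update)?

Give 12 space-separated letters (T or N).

Ev 1: PC=0 idx=0 pred=T actual=N -> ctr[0]=1
Ev 2: PC=3 idx=3 pred=T actual=N -> ctr[3]=1
Ev 3: PC=3 idx=3 pred=N actual=N -> ctr[3]=0
Ev 4: PC=3 idx=3 pred=N actual=T -> ctr[3]=1
Ev 5: PC=0 idx=0 pred=N actual=T -> ctr[0]=2
Ev 6: PC=0 idx=0 pred=T actual=N -> ctr[0]=1
Ev 7: PC=0 idx=0 pred=N actual=N -> ctr[0]=0
Ev 8: PC=3 idx=3 pred=N actual=N -> ctr[3]=0
Ev 9: PC=3 idx=3 pred=N actual=T -> ctr[3]=1
Ev 10: PC=0 idx=0 pred=N actual=T -> ctr[0]=1
Ev 11: PC=0 idx=0 pred=N actual=T -> ctr[0]=2
Ev 12: PC=0 idx=0 pred=T actual=T -> ctr[0]=3

Answer: T T N N N T N N N N N T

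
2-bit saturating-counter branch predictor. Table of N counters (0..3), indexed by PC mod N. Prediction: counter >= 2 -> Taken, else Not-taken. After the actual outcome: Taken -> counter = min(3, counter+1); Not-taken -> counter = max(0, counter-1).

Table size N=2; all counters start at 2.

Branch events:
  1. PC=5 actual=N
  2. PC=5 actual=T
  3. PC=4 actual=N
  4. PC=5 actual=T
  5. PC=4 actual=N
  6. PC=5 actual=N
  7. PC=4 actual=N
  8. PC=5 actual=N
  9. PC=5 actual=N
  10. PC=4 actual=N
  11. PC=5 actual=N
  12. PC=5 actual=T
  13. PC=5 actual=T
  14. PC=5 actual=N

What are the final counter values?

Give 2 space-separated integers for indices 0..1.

Ev 1: PC=5 idx=1 pred=T actual=N -> ctr[1]=1
Ev 2: PC=5 idx=1 pred=N actual=T -> ctr[1]=2
Ev 3: PC=4 idx=0 pred=T actual=N -> ctr[0]=1
Ev 4: PC=5 idx=1 pred=T actual=T -> ctr[1]=3
Ev 5: PC=4 idx=0 pred=N actual=N -> ctr[0]=0
Ev 6: PC=5 idx=1 pred=T actual=N -> ctr[1]=2
Ev 7: PC=4 idx=0 pred=N actual=N -> ctr[0]=0
Ev 8: PC=5 idx=1 pred=T actual=N -> ctr[1]=1
Ev 9: PC=5 idx=1 pred=N actual=N -> ctr[1]=0
Ev 10: PC=4 idx=0 pred=N actual=N -> ctr[0]=0
Ev 11: PC=5 idx=1 pred=N actual=N -> ctr[1]=0
Ev 12: PC=5 idx=1 pred=N actual=T -> ctr[1]=1
Ev 13: PC=5 idx=1 pred=N actual=T -> ctr[1]=2
Ev 14: PC=5 idx=1 pred=T actual=N -> ctr[1]=1

Answer: 0 1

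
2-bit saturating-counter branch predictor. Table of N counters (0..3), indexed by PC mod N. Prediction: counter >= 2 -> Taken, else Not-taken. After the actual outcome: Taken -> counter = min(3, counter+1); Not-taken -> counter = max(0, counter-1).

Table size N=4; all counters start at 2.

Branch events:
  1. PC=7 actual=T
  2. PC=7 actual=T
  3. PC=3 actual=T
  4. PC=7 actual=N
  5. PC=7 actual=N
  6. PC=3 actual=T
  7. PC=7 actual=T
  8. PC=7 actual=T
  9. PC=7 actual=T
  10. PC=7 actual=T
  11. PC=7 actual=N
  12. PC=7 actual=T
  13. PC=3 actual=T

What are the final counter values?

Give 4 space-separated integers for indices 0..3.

Ev 1: PC=7 idx=3 pred=T actual=T -> ctr[3]=3
Ev 2: PC=7 idx=3 pred=T actual=T -> ctr[3]=3
Ev 3: PC=3 idx=3 pred=T actual=T -> ctr[3]=3
Ev 4: PC=7 idx=3 pred=T actual=N -> ctr[3]=2
Ev 5: PC=7 idx=3 pred=T actual=N -> ctr[3]=1
Ev 6: PC=3 idx=3 pred=N actual=T -> ctr[3]=2
Ev 7: PC=7 idx=3 pred=T actual=T -> ctr[3]=3
Ev 8: PC=7 idx=3 pred=T actual=T -> ctr[3]=3
Ev 9: PC=7 idx=3 pred=T actual=T -> ctr[3]=3
Ev 10: PC=7 idx=3 pred=T actual=T -> ctr[3]=3
Ev 11: PC=7 idx=3 pred=T actual=N -> ctr[3]=2
Ev 12: PC=7 idx=3 pred=T actual=T -> ctr[3]=3
Ev 13: PC=3 idx=3 pred=T actual=T -> ctr[3]=3

Answer: 2 2 2 3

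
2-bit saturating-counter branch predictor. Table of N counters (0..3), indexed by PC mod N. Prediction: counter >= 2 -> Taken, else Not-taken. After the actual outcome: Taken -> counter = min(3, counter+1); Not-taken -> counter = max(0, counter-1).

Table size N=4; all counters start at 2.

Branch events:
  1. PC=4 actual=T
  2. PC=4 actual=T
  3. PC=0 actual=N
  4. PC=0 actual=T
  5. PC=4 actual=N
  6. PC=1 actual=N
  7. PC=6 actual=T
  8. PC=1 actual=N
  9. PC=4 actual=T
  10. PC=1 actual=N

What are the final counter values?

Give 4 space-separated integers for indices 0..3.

Ev 1: PC=4 idx=0 pred=T actual=T -> ctr[0]=3
Ev 2: PC=4 idx=0 pred=T actual=T -> ctr[0]=3
Ev 3: PC=0 idx=0 pred=T actual=N -> ctr[0]=2
Ev 4: PC=0 idx=0 pred=T actual=T -> ctr[0]=3
Ev 5: PC=4 idx=0 pred=T actual=N -> ctr[0]=2
Ev 6: PC=1 idx=1 pred=T actual=N -> ctr[1]=1
Ev 7: PC=6 idx=2 pred=T actual=T -> ctr[2]=3
Ev 8: PC=1 idx=1 pred=N actual=N -> ctr[1]=0
Ev 9: PC=4 idx=0 pred=T actual=T -> ctr[0]=3
Ev 10: PC=1 idx=1 pred=N actual=N -> ctr[1]=0

Answer: 3 0 3 2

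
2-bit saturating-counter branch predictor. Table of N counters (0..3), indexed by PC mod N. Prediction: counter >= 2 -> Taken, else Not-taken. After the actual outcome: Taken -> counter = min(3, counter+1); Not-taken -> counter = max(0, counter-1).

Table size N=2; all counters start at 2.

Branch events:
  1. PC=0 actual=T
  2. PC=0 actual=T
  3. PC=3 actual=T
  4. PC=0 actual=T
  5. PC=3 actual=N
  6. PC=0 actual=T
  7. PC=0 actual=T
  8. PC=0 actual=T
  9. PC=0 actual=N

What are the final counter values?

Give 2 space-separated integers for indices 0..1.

Ev 1: PC=0 idx=0 pred=T actual=T -> ctr[0]=3
Ev 2: PC=0 idx=0 pred=T actual=T -> ctr[0]=3
Ev 3: PC=3 idx=1 pred=T actual=T -> ctr[1]=3
Ev 4: PC=0 idx=0 pred=T actual=T -> ctr[0]=3
Ev 5: PC=3 idx=1 pred=T actual=N -> ctr[1]=2
Ev 6: PC=0 idx=0 pred=T actual=T -> ctr[0]=3
Ev 7: PC=0 idx=0 pred=T actual=T -> ctr[0]=3
Ev 8: PC=0 idx=0 pred=T actual=T -> ctr[0]=3
Ev 9: PC=0 idx=0 pred=T actual=N -> ctr[0]=2

Answer: 2 2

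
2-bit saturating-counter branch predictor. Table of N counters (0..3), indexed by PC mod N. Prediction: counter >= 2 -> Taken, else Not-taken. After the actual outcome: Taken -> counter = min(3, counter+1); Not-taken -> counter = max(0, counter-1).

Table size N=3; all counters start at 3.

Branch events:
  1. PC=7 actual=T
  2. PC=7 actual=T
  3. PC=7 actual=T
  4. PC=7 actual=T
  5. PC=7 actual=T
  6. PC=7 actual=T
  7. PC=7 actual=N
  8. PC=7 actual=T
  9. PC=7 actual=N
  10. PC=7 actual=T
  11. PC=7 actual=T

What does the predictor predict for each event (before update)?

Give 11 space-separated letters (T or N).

Answer: T T T T T T T T T T T

Derivation:
Ev 1: PC=7 idx=1 pred=T actual=T -> ctr[1]=3
Ev 2: PC=7 idx=1 pred=T actual=T -> ctr[1]=3
Ev 3: PC=7 idx=1 pred=T actual=T -> ctr[1]=3
Ev 4: PC=7 idx=1 pred=T actual=T -> ctr[1]=3
Ev 5: PC=7 idx=1 pred=T actual=T -> ctr[1]=3
Ev 6: PC=7 idx=1 pred=T actual=T -> ctr[1]=3
Ev 7: PC=7 idx=1 pred=T actual=N -> ctr[1]=2
Ev 8: PC=7 idx=1 pred=T actual=T -> ctr[1]=3
Ev 9: PC=7 idx=1 pred=T actual=N -> ctr[1]=2
Ev 10: PC=7 idx=1 pred=T actual=T -> ctr[1]=3
Ev 11: PC=7 idx=1 pred=T actual=T -> ctr[1]=3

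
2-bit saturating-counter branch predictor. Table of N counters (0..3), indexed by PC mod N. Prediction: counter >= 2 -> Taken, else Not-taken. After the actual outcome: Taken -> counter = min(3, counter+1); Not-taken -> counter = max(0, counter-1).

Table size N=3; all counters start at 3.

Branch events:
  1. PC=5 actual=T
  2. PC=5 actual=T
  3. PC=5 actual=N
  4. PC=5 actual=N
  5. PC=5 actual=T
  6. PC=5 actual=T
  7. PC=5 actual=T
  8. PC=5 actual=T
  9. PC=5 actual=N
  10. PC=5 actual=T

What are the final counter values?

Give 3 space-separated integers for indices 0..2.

Ev 1: PC=5 idx=2 pred=T actual=T -> ctr[2]=3
Ev 2: PC=5 idx=2 pred=T actual=T -> ctr[2]=3
Ev 3: PC=5 idx=2 pred=T actual=N -> ctr[2]=2
Ev 4: PC=5 idx=2 pred=T actual=N -> ctr[2]=1
Ev 5: PC=5 idx=2 pred=N actual=T -> ctr[2]=2
Ev 6: PC=5 idx=2 pred=T actual=T -> ctr[2]=3
Ev 7: PC=5 idx=2 pred=T actual=T -> ctr[2]=3
Ev 8: PC=5 idx=2 pred=T actual=T -> ctr[2]=3
Ev 9: PC=5 idx=2 pred=T actual=N -> ctr[2]=2
Ev 10: PC=5 idx=2 pred=T actual=T -> ctr[2]=3

Answer: 3 3 3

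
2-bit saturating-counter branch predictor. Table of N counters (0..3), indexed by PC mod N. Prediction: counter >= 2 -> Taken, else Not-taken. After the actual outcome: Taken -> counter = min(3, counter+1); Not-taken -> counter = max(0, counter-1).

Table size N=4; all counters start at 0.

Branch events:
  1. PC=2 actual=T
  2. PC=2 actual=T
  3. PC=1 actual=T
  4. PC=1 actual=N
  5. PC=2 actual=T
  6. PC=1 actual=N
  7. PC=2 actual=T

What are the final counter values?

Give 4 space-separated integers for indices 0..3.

Answer: 0 0 3 0

Derivation:
Ev 1: PC=2 idx=2 pred=N actual=T -> ctr[2]=1
Ev 2: PC=2 idx=2 pred=N actual=T -> ctr[2]=2
Ev 3: PC=1 idx=1 pred=N actual=T -> ctr[1]=1
Ev 4: PC=1 idx=1 pred=N actual=N -> ctr[1]=0
Ev 5: PC=2 idx=2 pred=T actual=T -> ctr[2]=3
Ev 6: PC=1 idx=1 pred=N actual=N -> ctr[1]=0
Ev 7: PC=2 idx=2 pred=T actual=T -> ctr[2]=3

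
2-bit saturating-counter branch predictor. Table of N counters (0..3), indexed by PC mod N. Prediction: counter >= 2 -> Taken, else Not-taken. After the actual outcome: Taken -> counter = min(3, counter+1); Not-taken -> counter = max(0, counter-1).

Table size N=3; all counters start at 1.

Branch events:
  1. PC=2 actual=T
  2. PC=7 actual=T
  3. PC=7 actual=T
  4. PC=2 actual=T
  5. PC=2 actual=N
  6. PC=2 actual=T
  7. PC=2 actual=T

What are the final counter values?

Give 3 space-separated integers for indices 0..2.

Answer: 1 3 3

Derivation:
Ev 1: PC=2 idx=2 pred=N actual=T -> ctr[2]=2
Ev 2: PC=7 idx=1 pred=N actual=T -> ctr[1]=2
Ev 3: PC=7 idx=1 pred=T actual=T -> ctr[1]=3
Ev 4: PC=2 idx=2 pred=T actual=T -> ctr[2]=3
Ev 5: PC=2 idx=2 pred=T actual=N -> ctr[2]=2
Ev 6: PC=2 idx=2 pred=T actual=T -> ctr[2]=3
Ev 7: PC=2 idx=2 pred=T actual=T -> ctr[2]=3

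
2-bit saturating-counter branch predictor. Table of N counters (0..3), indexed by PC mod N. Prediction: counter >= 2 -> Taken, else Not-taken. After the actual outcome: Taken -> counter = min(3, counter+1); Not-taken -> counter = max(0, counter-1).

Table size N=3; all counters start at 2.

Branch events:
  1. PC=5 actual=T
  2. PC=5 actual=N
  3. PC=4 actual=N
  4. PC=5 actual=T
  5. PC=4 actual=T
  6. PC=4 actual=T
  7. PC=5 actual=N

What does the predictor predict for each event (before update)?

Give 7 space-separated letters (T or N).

Ev 1: PC=5 idx=2 pred=T actual=T -> ctr[2]=3
Ev 2: PC=5 idx=2 pred=T actual=N -> ctr[2]=2
Ev 3: PC=4 idx=1 pred=T actual=N -> ctr[1]=1
Ev 4: PC=5 idx=2 pred=T actual=T -> ctr[2]=3
Ev 5: PC=4 idx=1 pred=N actual=T -> ctr[1]=2
Ev 6: PC=4 idx=1 pred=T actual=T -> ctr[1]=3
Ev 7: PC=5 idx=2 pred=T actual=N -> ctr[2]=2

Answer: T T T T N T T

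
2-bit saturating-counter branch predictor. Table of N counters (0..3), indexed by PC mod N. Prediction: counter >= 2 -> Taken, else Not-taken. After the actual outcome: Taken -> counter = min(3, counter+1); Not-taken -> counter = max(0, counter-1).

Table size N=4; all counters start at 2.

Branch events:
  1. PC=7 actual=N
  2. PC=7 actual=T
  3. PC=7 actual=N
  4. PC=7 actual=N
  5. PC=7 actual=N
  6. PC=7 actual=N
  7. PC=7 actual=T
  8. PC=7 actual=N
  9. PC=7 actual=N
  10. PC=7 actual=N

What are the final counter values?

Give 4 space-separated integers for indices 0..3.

Ev 1: PC=7 idx=3 pred=T actual=N -> ctr[3]=1
Ev 2: PC=7 idx=3 pred=N actual=T -> ctr[3]=2
Ev 3: PC=7 idx=3 pred=T actual=N -> ctr[3]=1
Ev 4: PC=7 idx=3 pred=N actual=N -> ctr[3]=0
Ev 5: PC=7 idx=3 pred=N actual=N -> ctr[3]=0
Ev 6: PC=7 idx=3 pred=N actual=N -> ctr[3]=0
Ev 7: PC=7 idx=3 pred=N actual=T -> ctr[3]=1
Ev 8: PC=7 idx=3 pred=N actual=N -> ctr[3]=0
Ev 9: PC=7 idx=3 pred=N actual=N -> ctr[3]=0
Ev 10: PC=7 idx=3 pred=N actual=N -> ctr[3]=0

Answer: 2 2 2 0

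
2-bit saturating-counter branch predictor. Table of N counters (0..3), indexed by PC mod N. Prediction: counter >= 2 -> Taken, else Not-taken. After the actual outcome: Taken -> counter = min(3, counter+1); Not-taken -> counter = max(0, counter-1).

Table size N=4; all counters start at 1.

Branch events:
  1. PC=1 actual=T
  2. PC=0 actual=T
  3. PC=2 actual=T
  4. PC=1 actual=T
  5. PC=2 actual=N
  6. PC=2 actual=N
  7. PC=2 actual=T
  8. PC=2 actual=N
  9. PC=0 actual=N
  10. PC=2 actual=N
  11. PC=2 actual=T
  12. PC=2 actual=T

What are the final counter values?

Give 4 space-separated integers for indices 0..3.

Ev 1: PC=1 idx=1 pred=N actual=T -> ctr[1]=2
Ev 2: PC=0 idx=0 pred=N actual=T -> ctr[0]=2
Ev 3: PC=2 idx=2 pred=N actual=T -> ctr[2]=2
Ev 4: PC=1 idx=1 pred=T actual=T -> ctr[1]=3
Ev 5: PC=2 idx=2 pred=T actual=N -> ctr[2]=1
Ev 6: PC=2 idx=2 pred=N actual=N -> ctr[2]=0
Ev 7: PC=2 idx=2 pred=N actual=T -> ctr[2]=1
Ev 8: PC=2 idx=2 pred=N actual=N -> ctr[2]=0
Ev 9: PC=0 idx=0 pred=T actual=N -> ctr[0]=1
Ev 10: PC=2 idx=2 pred=N actual=N -> ctr[2]=0
Ev 11: PC=2 idx=2 pred=N actual=T -> ctr[2]=1
Ev 12: PC=2 idx=2 pred=N actual=T -> ctr[2]=2

Answer: 1 3 2 1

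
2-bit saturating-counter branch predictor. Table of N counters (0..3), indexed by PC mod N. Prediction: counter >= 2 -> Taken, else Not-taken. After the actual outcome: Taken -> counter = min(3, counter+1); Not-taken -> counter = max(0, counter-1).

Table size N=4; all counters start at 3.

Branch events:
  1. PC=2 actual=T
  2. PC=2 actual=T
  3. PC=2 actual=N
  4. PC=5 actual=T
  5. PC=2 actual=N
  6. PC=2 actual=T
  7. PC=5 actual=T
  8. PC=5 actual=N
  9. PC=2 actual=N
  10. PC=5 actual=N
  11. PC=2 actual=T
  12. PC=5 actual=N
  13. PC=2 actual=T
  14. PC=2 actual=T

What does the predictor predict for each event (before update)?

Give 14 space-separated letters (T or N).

Ev 1: PC=2 idx=2 pred=T actual=T -> ctr[2]=3
Ev 2: PC=2 idx=2 pred=T actual=T -> ctr[2]=3
Ev 3: PC=2 idx=2 pred=T actual=N -> ctr[2]=2
Ev 4: PC=5 idx=1 pred=T actual=T -> ctr[1]=3
Ev 5: PC=2 idx=2 pred=T actual=N -> ctr[2]=1
Ev 6: PC=2 idx=2 pred=N actual=T -> ctr[2]=2
Ev 7: PC=5 idx=1 pred=T actual=T -> ctr[1]=3
Ev 8: PC=5 idx=1 pred=T actual=N -> ctr[1]=2
Ev 9: PC=2 idx=2 pred=T actual=N -> ctr[2]=1
Ev 10: PC=5 idx=1 pred=T actual=N -> ctr[1]=1
Ev 11: PC=2 idx=2 pred=N actual=T -> ctr[2]=2
Ev 12: PC=5 idx=1 pred=N actual=N -> ctr[1]=0
Ev 13: PC=2 idx=2 pred=T actual=T -> ctr[2]=3
Ev 14: PC=2 idx=2 pred=T actual=T -> ctr[2]=3

Answer: T T T T T N T T T T N N T T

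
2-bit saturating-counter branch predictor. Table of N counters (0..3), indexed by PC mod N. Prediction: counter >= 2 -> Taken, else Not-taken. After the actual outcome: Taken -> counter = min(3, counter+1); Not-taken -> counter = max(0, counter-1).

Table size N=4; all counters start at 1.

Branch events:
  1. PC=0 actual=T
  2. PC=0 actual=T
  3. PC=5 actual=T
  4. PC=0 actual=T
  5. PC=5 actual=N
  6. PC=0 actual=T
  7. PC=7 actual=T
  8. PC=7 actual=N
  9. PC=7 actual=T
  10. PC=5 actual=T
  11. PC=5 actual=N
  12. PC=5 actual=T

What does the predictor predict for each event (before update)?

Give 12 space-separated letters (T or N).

Ev 1: PC=0 idx=0 pred=N actual=T -> ctr[0]=2
Ev 2: PC=0 idx=0 pred=T actual=T -> ctr[0]=3
Ev 3: PC=5 idx=1 pred=N actual=T -> ctr[1]=2
Ev 4: PC=0 idx=0 pred=T actual=T -> ctr[0]=3
Ev 5: PC=5 idx=1 pred=T actual=N -> ctr[1]=1
Ev 6: PC=0 idx=0 pred=T actual=T -> ctr[0]=3
Ev 7: PC=7 idx=3 pred=N actual=T -> ctr[3]=2
Ev 8: PC=7 idx=3 pred=T actual=N -> ctr[3]=1
Ev 9: PC=7 idx=3 pred=N actual=T -> ctr[3]=2
Ev 10: PC=5 idx=1 pred=N actual=T -> ctr[1]=2
Ev 11: PC=5 idx=1 pred=T actual=N -> ctr[1]=1
Ev 12: PC=5 idx=1 pred=N actual=T -> ctr[1]=2

Answer: N T N T T T N T N N T N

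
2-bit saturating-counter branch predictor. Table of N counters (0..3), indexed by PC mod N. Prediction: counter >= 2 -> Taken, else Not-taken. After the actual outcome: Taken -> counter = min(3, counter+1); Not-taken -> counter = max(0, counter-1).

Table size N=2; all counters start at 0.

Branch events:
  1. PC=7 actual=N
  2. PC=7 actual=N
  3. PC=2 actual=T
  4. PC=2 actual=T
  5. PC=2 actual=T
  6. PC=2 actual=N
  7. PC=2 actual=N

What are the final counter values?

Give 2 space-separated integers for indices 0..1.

Ev 1: PC=7 idx=1 pred=N actual=N -> ctr[1]=0
Ev 2: PC=7 idx=1 pred=N actual=N -> ctr[1]=0
Ev 3: PC=2 idx=0 pred=N actual=T -> ctr[0]=1
Ev 4: PC=2 idx=0 pred=N actual=T -> ctr[0]=2
Ev 5: PC=2 idx=0 pred=T actual=T -> ctr[0]=3
Ev 6: PC=2 idx=0 pred=T actual=N -> ctr[0]=2
Ev 7: PC=2 idx=0 pred=T actual=N -> ctr[0]=1

Answer: 1 0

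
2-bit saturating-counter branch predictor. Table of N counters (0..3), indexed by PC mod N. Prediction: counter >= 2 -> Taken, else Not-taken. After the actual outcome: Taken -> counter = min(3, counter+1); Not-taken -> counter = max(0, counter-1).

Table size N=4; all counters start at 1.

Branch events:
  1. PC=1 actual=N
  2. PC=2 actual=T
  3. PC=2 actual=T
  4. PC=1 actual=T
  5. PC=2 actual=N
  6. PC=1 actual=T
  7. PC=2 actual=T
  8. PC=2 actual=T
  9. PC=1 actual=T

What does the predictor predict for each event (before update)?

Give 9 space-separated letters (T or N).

Answer: N N T N T N T T T

Derivation:
Ev 1: PC=1 idx=1 pred=N actual=N -> ctr[1]=0
Ev 2: PC=2 idx=2 pred=N actual=T -> ctr[2]=2
Ev 3: PC=2 idx=2 pred=T actual=T -> ctr[2]=3
Ev 4: PC=1 idx=1 pred=N actual=T -> ctr[1]=1
Ev 5: PC=2 idx=2 pred=T actual=N -> ctr[2]=2
Ev 6: PC=1 idx=1 pred=N actual=T -> ctr[1]=2
Ev 7: PC=2 idx=2 pred=T actual=T -> ctr[2]=3
Ev 8: PC=2 idx=2 pred=T actual=T -> ctr[2]=3
Ev 9: PC=1 idx=1 pred=T actual=T -> ctr[1]=3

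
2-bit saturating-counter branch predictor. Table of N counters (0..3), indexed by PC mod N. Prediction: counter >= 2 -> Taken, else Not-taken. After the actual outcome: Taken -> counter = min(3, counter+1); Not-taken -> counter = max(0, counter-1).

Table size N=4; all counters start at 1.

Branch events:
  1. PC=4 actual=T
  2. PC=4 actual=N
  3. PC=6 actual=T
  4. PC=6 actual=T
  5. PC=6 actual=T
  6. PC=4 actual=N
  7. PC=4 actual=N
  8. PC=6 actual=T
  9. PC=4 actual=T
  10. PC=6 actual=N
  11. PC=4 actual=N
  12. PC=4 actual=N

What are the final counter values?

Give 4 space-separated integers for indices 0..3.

Ev 1: PC=4 idx=0 pred=N actual=T -> ctr[0]=2
Ev 2: PC=4 idx=0 pred=T actual=N -> ctr[0]=1
Ev 3: PC=6 idx=2 pred=N actual=T -> ctr[2]=2
Ev 4: PC=6 idx=2 pred=T actual=T -> ctr[2]=3
Ev 5: PC=6 idx=2 pred=T actual=T -> ctr[2]=3
Ev 6: PC=4 idx=0 pred=N actual=N -> ctr[0]=0
Ev 7: PC=4 idx=0 pred=N actual=N -> ctr[0]=0
Ev 8: PC=6 idx=2 pred=T actual=T -> ctr[2]=3
Ev 9: PC=4 idx=0 pred=N actual=T -> ctr[0]=1
Ev 10: PC=6 idx=2 pred=T actual=N -> ctr[2]=2
Ev 11: PC=4 idx=0 pred=N actual=N -> ctr[0]=0
Ev 12: PC=4 idx=0 pred=N actual=N -> ctr[0]=0

Answer: 0 1 2 1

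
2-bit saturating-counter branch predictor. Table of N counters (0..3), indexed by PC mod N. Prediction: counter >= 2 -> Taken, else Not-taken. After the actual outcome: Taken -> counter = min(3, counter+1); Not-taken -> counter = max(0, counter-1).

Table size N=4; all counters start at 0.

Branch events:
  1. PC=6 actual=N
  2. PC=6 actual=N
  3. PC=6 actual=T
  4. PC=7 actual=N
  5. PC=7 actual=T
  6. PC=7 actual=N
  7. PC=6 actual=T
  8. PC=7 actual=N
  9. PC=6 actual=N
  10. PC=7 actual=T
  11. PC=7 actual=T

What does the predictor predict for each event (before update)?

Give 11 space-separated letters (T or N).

Ev 1: PC=6 idx=2 pred=N actual=N -> ctr[2]=0
Ev 2: PC=6 idx=2 pred=N actual=N -> ctr[2]=0
Ev 3: PC=6 idx=2 pred=N actual=T -> ctr[2]=1
Ev 4: PC=7 idx=3 pred=N actual=N -> ctr[3]=0
Ev 5: PC=7 idx=3 pred=N actual=T -> ctr[3]=1
Ev 6: PC=7 idx=3 pred=N actual=N -> ctr[3]=0
Ev 7: PC=6 idx=2 pred=N actual=T -> ctr[2]=2
Ev 8: PC=7 idx=3 pred=N actual=N -> ctr[3]=0
Ev 9: PC=6 idx=2 pred=T actual=N -> ctr[2]=1
Ev 10: PC=7 idx=3 pred=N actual=T -> ctr[3]=1
Ev 11: PC=7 idx=3 pred=N actual=T -> ctr[3]=2

Answer: N N N N N N N N T N N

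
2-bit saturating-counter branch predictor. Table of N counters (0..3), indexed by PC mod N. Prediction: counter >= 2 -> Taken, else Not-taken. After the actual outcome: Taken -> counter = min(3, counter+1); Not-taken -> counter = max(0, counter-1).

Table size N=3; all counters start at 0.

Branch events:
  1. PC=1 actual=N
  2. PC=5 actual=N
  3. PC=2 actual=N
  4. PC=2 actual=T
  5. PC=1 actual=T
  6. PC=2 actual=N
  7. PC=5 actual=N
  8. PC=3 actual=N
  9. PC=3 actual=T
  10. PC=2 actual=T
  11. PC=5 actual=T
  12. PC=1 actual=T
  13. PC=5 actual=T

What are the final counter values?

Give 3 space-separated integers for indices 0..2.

Ev 1: PC=1 idx=1 pred=N actual=N -> ctr[1]=0
Ev 2: PC=5 idx=2 pred=N actual=N -> ctr[2]=0
Ev 3: PC=2 idx=2 pred=N actual=N -> ctr[2]=0
Ev 4: PC=2 idx=2 pred=N actual=T -> ctr[2]=1
Ev 5: PC=1 idx=1 pred=N actual=T -> ctr[1]=1
Ev 6: PC=2 idx=2 pred=N actual=N -> ctr[2]=0
Ev 7: PC=5 idx=2 pred=N actual=N -> ctr[2]=0
Ev 8: PC=3 idx=0 pred=N actual=N -> ctr[0]=0
Ev 9: PC=3 idx=0 pred=N actual=T -> ctr[0]=1
Ev 10: PC=2 idx=2 pred=N actual=T -> ctr[2]=1
Ev 11: PC=5 idx=2 pred=N actual=T -> ctr[2]=2
Ev 12: PC=1 idx=1 pred=N actual=T -> ctr[1]=2
Ev 13: PC=5 idx=2 pred=T actual=T -> ctr[2]=3

Answer: 1 2 3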